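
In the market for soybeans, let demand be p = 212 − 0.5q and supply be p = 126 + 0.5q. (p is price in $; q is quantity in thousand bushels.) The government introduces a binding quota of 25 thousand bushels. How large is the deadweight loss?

Competitive equilibrium: 212 − 0.5q = 126 + 0.5q → q* = 86, p* = 169.
At q = 25: demand price = 212 − 0.5·25 = 199.5; supply price = 126 + 0.5·25 = 138.5.
Δq = 86 − 25 = 61; wedge = 199.5 − 138.5 = 61.
Welfare loss = ½ × 61 × 61 = $1860.50 thousand.

$1860.50 thousand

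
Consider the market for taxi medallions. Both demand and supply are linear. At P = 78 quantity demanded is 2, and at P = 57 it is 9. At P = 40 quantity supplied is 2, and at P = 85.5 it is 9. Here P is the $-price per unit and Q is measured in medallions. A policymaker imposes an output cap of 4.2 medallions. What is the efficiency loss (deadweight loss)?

Demand slope = (57 − 78)/(9 − 2) = −3, so P = 84 − 3Q.
Supply slope = (85.5 − 40)/(9 − 2) = 6.5, so P = 27 + 6.5Q.
Competitive equilibrium: 84 − 3Q = 27 + 6.5Q → Q* = 6, P* = 66.
At Q = 4.2: demand price = 84 − 3·4.2 = 71.4; supply price = 27 + 6.5·4.2 = 54.3.
ΔQ = 6 − 4.2 = 1.8; wedge = 71.4 − 54.3 = 17.1.
Welfare loss = ½ × 1.8 × 17.1 = $15.39.

$15.39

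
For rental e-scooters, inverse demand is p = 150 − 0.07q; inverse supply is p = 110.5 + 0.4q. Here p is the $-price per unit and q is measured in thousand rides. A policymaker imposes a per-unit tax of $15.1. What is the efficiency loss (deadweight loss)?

Competitive equilibrium: 150 − 0.07q = 110.5 + 0.4q → q* = 84.0426, p* = 144.117.
With the tax, the buyer price exceeds the seller price by 15.1: (150 − 0.07q) − (110.5 + 0.4q) = 15.1 → q' = 51.9149.
Δq = 84.0426 − 51.9149 = 32.1277; the wedge equals the tax, 15.1.
The triangle = ½ × 32.1277 × 15.1 = $242.56 thousand.

$242.56 thousand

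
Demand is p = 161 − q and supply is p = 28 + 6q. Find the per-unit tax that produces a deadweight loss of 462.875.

80.5

Competitive equilibrium: 161 − q = 28 + 6q → q* = 19, p* = 142.
A tax t gives Δq = t/7 and wedge t, so DWL = t²/14.
t²/14 = 462.875 → t² = 6480.25 → t = 80.5.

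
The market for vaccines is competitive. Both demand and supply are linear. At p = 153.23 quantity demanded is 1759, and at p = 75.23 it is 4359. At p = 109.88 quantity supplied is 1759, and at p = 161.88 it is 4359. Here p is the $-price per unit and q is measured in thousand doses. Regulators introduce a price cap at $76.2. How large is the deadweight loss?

$162690.025 thousand

Demand slope = (75.23 − 153.23)/(4359 − 1759) = −0.03, so p = 206 − 0.03q.
Supply slope = (161.88 − 109.88)/(4359 − 1759) = 0.02, so p = 74.7 + 0.02q.
Competitive equilibrium: 206 − 0.03q = 74.7 + 0.02q → q* = 2626, p* = 127.22.
At the ceiling p = 76.2, quantity supplied = (76.2 − 74.7)/0.02 = 75.
Willingness to pay at q' = 75: 206 − 0.03·75 = 203.75.
Δq = 2626 − 75 = 2551; wedge = 203.75 − 76.2 = 127.55.
DWL = ½ × 2551 × 127.55 = $162690.025 thousand.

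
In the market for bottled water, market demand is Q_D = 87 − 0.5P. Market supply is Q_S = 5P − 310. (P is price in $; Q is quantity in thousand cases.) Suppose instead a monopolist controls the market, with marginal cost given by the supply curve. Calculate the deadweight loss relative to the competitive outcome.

In inverse form: demand P = 174 − 2Q, supply P = 62 + 0.2Q.
Competitive equilibrium: 174 − 2Q = 62 + 0.2Q → Q* = 50.9091, P* = 72.1818.
Marginal revenue: MR = 174 − 4Q. Set MR = MC: 174 − 4Q = 62 + 0.2Q → Q_m = 26.6667.
Price P_m = 174 − 2·26.6667 = 120.6666; MC(Q_m) = 62 + 0.2·26.6667 = 67.3333.
Competitive Q* = 50.9091, so ΔQ = 24.2424; wedge = 120.6666 − 67.3333 = 53.3333.
DWL = ½ × 24.2424 × 53.3333 = $646.46 thousand.

$646.46 thousand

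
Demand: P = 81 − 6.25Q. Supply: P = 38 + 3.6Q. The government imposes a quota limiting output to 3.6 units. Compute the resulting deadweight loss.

Competitive equilibrium: 81 − 6.25Q = 38 + 3.6Q → Q* = 4.3655, P* = 53.7157.
At Q = 3.6: demand price = 81 − 6.25·3.6 = 58.5; supply price = 38 + 3.6·3.6 = 50.96.
ΔQ = 4.3655 − 3.6 = 0.7655; wedge = 58.5 − 50.96 = 7.54.
DWL = ½ × 0.7655 × 7.54 = 2.89.

2.89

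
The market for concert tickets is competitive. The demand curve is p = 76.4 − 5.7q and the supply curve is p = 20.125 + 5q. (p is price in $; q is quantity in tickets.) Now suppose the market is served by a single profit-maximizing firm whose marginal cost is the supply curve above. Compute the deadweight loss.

$17.88

Competitive equilibrium: 76.4 − 5.7q = 20.125 + 5q → q* = 5.2593, p* = 46.4217.
Marginal revenue: MR = 76.4 − 11.4q. Set MR = MC: 76.4 − 11.4q = 20.125 + 5q → q_m = 3.4314.
Price p_m = 76.4 − 5.7·3.4314 = 56.841; MC(q_m) = 20.125 + 5·3.4314 = 37.282.
Competitive q* = 5.2593, so Δq = 1.8279; wedge = 56.841 − 37.282 = 19.559.
Welfare loss = ½ × 1.8279 × 19.559 = $17.88.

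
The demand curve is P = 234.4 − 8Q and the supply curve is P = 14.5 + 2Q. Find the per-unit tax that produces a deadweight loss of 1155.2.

152

Competitive equilibrium: 234.4 − 8Q = 14.5 + 2Q → Q* = 21.99, P* = 58.48.
A tax t gives ΔQ = t/10 and wedge t, so DWL = t²/20.
t²/20 = 1155.2 → t² = 23104 → t = 152.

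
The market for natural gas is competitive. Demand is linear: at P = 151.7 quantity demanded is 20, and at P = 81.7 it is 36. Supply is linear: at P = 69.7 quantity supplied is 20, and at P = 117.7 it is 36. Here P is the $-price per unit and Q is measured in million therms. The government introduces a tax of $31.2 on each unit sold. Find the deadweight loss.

$66 million

Demand slope = (81.7 − 151.7)/(36 − 20) = −4.375, so P = 239.2 − 4.375Q.
Supply slope = (117.7 − 69.7)/(36 − 20) = 3, so P = 9.7 + 3Q.
Competitive equilibrium: 239.2 − 4.375Q = 9.7 + 3Q → Q* = 31.1186, P* = 103.0559.
With the tax, the buyer price exceeds the seller price by 31.2: (239.2 − 4.375Q) − (9.7 + 3Q) = 31.2 → Q' = 26.8881.
ΔQ = 31.1186 − 26.8881 = 4.2305; the wedge equals the tax, 31.2.
DWL = ½ × 4.2305 × 31.2 = $66 million.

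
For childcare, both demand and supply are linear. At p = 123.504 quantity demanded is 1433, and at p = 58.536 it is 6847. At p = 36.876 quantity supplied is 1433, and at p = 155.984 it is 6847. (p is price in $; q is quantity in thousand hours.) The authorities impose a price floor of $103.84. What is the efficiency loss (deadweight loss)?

$14053.44 thousand

Demand slope = (58.536 − 123.504)/(6847 − 1433) = −0.012, so p = 140.7 − 0.012q.
Supply slope = (155.984 − 36.876)/(6847 − 1433) = 0.022, so p = 5.35 + 0.022q.
Competitive equilibrium: 140.7 − 0.012q = 5.35 + 0.022q → q* = 3980.88235, p* = 92.92941.
At the floor p = 103.84, quantity demanded = (140.7 − 103.84)/0.012 = 3071.66667.
Sellers' marginal cost at q' = 3071.66667: 5.35 + 0.022·3071.66667 = 72.92667.
Δq = 3980.88235 − 3071.66667 = 909.21568; wedge = 103.84 − 72.92667 = 30.91333.
Welfare loss = ½ × 909.21568 × 30.91333 = $14053.44 thousand.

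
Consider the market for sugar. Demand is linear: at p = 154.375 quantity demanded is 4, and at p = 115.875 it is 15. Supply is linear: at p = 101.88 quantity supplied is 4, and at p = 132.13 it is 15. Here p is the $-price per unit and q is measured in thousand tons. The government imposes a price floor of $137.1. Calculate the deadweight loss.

$37.49 thousand

Demand slope = (115.875 − 154.375)/(15 − 4) = −3.5, so p = 168.375 − 3.5q.
Supply slope = (132.13 − 101.88)/(15 − 4) = 2.75, so p = 90.88 + 2.75q.
Competitive equilibrium: 168.375 − 3.5q = 90.88 + 2.75q → q* = 12.3992, p* = 124.9778.
At the floor p = 137.1, quantity demanded = (168.375 − 137.1)/3.5 = 8.9357.
Sellers' marginal cost at q' = 8.9357: 90.88 + 2.75·8.9357 = 115.4532.
Δq = 12.3992 − 8.9357 = 3.4635; wedge = 137.1 − 115.4532 = 21.6468.
Deadweight loss = ½ × 3.4635 × 21.6468 = $37.49 thousand.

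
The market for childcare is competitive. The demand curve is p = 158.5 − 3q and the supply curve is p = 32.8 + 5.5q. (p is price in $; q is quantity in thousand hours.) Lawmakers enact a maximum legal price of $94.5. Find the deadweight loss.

$54.17 thousand

Competitive equilibrium: 158.5 − 3q = 32.8 + 5.5q → q* = 14.7882, p* = 114.1353.
At the ceiling p = 94.5, quantity supplied = (94.5 − 32.8)/5.5 = 11.2182.
Willingness to pay at q' = 11.2182: 158.5 − 3·11.2182 = 124.8454.
Δq = 14.7882 − 11.2182 = 3.57; wedge = 124.8454 − 94.5 = 30.3454.
Welfare loss = ½ × 3.57 × 30.3454 = $54.17 thousand.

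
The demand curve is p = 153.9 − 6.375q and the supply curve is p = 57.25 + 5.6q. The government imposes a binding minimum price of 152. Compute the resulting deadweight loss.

361.76

Competitive equilibrium: 153.9 − 6.375q = 57.25 + 5.6q → q* = 8.071, p* = 102.4475.
At the floor p = 152, quantity demanded = (153.9 − 152)/6.375 = 0.298.
Sellers' marginal cost at q' = 0.298: 57.25 + 5.6·0.298 = 58.9188.
Δq = 8.071 − 0.298 = 7.773; wedge = 152 − 58.9188 = 93.0812.
The triangle = ½ × 7.773 × 93.0812 = 361.76.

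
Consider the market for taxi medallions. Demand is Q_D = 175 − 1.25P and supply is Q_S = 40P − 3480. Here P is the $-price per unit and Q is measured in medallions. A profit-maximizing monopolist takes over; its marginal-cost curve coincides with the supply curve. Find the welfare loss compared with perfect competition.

$412.61

In inverse form: demand P = 140 − 0.8Q, supply P = 87 + 0.025Q.
Competitive equilibrium: 140 − 0.8Q = 87 + 0.025Q → Q* = 64.2424, P* = 88.6061.
Marginal revenue: MR = 140 − 1.6Q. Set MR = MC: 140 − 1.6Q = 87 + 0.025Q → Q_m = 32.6154.
Price P_m = 140 − 0.8·32.6154 = 113.9077; MC(Q_m) = 87 + 0.025·32.6154 = 87.8154.
Competitive Q* = 64.2424, so ΔQ = 31.627; wedge = 113.9077 − 87.8154 = 26.0923.
DWL = ½ × 31.627 × 26.0923 = $412.61.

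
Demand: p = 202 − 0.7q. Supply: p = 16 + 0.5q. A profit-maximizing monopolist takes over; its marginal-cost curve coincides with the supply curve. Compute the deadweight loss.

Competitive equilibrium: 202 − 0.7q = 16 + 0.5q → q* = 155, p* = 93.5.
Marginal revenue: MR = 202 − 1.4q. Set MR = MC: 202 − 1.4q = 16 + 0.5q → q_m = 97.8947.
Price p_m = 202 − 0.7·97.8947 = 133.4737; MC(q_m) = 16 + 0.5·97.8947 = 64.9474.
Competitive q* = 155, so Δq = 57.1053; wedge = 133.4737 − 64.9474 = 68.5263.
DWL = ½ × 57.1053 × 68.5263 = 1956.61.

1956.61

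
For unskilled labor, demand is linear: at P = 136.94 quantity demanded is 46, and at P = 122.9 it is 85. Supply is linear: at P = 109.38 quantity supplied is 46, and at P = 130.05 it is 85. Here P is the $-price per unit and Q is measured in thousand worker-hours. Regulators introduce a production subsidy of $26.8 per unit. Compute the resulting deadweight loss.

$403.51 thousand

Demand slope = (122.9 − 136.94)/(85 − 46) = −0.36, so P = 153.5 − 0.36Q.
Supply slope = (130.05 − 109.38)/(85 − 46) = 0.53, so P = 85 + 0.53Q.
Competitive equilibrium: 153.5 − 0.36Q = 85 + 0.53Q → Q* = 76.9663, P* = 125.7921.
The subsidy lowers effective supply by 26.8: P = 58.2 + 0.53Q.
New quantity: 153.5 − 0.36Q = 58.2 + 0.53Q → Q' = 107.0787.
Overproduction ΔQ = 107.0787 − 76.9663 = 30.1124; wedge = subsidy = 26.8.
Welfare loss = ½ × 30.1124 × 26.8 = $403.51 thousand.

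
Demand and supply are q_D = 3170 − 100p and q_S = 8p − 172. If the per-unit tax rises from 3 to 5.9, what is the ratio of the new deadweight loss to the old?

3.868

In inverse form: demand p = 31.7 − 0.01q, supply p = 21.5 + 0.125q.
Competitive equilibrium: 31.7 − 0.01q = 21.5 + 0.125q → q* = 75.5556, p* = 30.9444.
For a per-unit tax t: Δq = t/0.135, so DWL = ½·t·(t/0.135) = t²/0.27.
At t = 3: DWL = 33.333. At t = 5.9: DWL = 128.926.
Ratio = (5.9/3)² = 3.868.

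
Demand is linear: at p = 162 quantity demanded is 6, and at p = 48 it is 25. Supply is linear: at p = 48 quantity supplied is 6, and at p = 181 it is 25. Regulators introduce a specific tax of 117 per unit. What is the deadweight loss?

Demand slope = (48 − 162)/(25 − 6) = −6, so p = 198 − 6q.
Supply slope = (181 − 48)/(25 − 6) = 7, so p = 6 + 7q.
Competitive equilibrium: 198 − 6q = 6 + 7q → q* = 14.7692, p* = 109.3846.
With the tax, the buyer price exceeds the seller price by 117: (198 − 6q) − (6 + 7q) = 117 → q' = 5.7692.
Δq = 14.7692 − 5.7692 = 9; the wedge equals the tax, 117.
The triangle = ½ × 9 × 117 = 526.50.

526.50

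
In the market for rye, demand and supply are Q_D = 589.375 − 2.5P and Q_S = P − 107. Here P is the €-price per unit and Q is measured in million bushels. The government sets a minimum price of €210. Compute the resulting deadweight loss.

€532.82 million

In inverse form: demand P = 235.75 − 0.4Q, supply P = 107 + Q.
Competitive equilibrium: 235.75 − 0.4Q = 107 + Q → Q* = 91.9643, P* = 198.9643.
At the floor P = 210, quantity demanded = (235.75 − 210)/0.4 = 64.375.
Sellers' marginal cost at Q' = 64.375: 107 + 1·64.375 = 171.375.
ΔQ = 91.9643 − 64.375 = 27.5893; wedge = 210 − 171.375 = 38.625.
DWL = ½ × 27.5893 × 38.625 = €532.82 million.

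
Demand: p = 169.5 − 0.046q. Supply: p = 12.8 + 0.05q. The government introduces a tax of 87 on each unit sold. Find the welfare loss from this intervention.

39421.875

Competitive equilibrium: 169.5 − 0.046q = 12.8 + 0.05q → q* = 1632.2917, p* = 94.4146.
With the tax, the buyer price exceeds the seller price by 87: (169.5 − 0.046q) − (12.8 + 0.05q) = 87 → q' = 726.0417.
Δq = 1632.2917 − 726.0417 = 906.25; the wedge equals the tax, 87.
Deadweight loss = ½ × 906.25 × 87 = 39421.875.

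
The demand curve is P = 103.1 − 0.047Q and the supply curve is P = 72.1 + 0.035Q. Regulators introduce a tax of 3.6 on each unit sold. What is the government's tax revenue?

Competitive equilibrium: 103.1 − 0.047Q = 72.1 + 0.035Q → Q* = 378.0488, P* = 85.3317.
With the tax, the buyer price exceeds the seller price by 3.6: (103.1 − 0.047Q) − (72.1 + 0.035Q) = 3.6 → Q' = 334.1463.
Tax revenue = 3.6 × 334.1463 = 1202.93.

1202.93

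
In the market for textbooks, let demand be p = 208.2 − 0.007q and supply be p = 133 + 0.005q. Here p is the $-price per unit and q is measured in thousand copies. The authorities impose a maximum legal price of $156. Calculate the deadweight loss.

Competitive equilibrium: 208.2 − 0.007q = 133 + 0.005q → q* = 6266.6667, p* = 164.3333.
At the ceiling p = 156, quantity supplied = (156 − 133)/0.005 = 4600.
Willingness to pay at q' = 4600: 208.2 − 0.007·4600 = 176.
Δq = 6266.6667 − 4600 = 1666.6667; wedge = 176 − 156 = 20.
DWL = ½ × 1666.6667 × 20 = $16666.67 thousand.

$16666.67 thousand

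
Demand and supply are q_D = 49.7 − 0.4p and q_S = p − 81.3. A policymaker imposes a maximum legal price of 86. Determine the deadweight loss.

100.32

In inverse form: demand p = 124.25 − 2.5q, supply p = 81.3 + q.
Competitive equilibrium: 124.25 − 2.5q = 81.3 + q → q* = 12.2714, p* = 93.5714.
At the ceiling p = 86, quantity supplied = (86 − 81.3)/1 = 4.7.
Willingness to pay at q' = 4.7: 124.25 − 2.5·4.7 = 112.5.
Δq = 12.2714 − 4.7 = 7.5714; wedge = 112.5 − 86 = 26.5.
DWL = ½ × 7.5714 × 26.5 = 100.32.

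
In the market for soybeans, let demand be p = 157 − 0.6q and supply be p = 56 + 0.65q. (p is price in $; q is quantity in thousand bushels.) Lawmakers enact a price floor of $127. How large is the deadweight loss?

Competitive equilibrium: 157 − 0.6q = 56 + 0.65q → q* = 80.8, p* = 108.52.
At the floor p = 127, quantity demanded = (157 − 127)/0.6 = 50.
Sellers' marginal cost at q' = 50: 56 + 0.65·50 = 88.5.
Δq = 80.8 − 50 = 30.8; wedge = 127 − 88.5 = 38.5.
The triangle = ½ × 30.8 × 38.5 = $592.90 thousand.

$592.90 thousand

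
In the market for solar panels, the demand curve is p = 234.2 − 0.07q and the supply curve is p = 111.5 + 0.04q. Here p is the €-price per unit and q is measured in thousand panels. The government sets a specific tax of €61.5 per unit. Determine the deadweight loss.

Competitive equilibrium: 234.2 − 0.07q = 111.5 + 0.04q → q* = 1115.4545, p* = 156.1182.
With the tax, the buyer price exceeds the seller price by 61.5: (234.2 − 0.07q) − (111.5 + 0.04q) = 61.5 → q' = 556.3636.
Δq = 1115.4545 − 556.3636 = 559.0909; the wedge equals the tax, 61.5.
Welfare loss = ½ × 559.0909 × 61.5 = €17192.05 thousand.

€17192.05 thousand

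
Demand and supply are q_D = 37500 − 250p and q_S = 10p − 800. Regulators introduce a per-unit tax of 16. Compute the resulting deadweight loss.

In inverse form: demand p = 150 − 0.004q, supply p = 80 + 0.1q.
Competitive equilibrium: 150 − 0.004q = 80 + 0.1q → q* = 673.0769, p* = 147.3077.
With the tax, the buyer price exceeds the seller price by 16: (150 − 0.004q) − (80 + 0.1q) = 16 → q' = 519.2308.
Δq = 673.0769 − 519.2308 = 153.8461; the wedge equals the tax, 16.
DWL = ½ × 153.8461 × 16 = 1230.77.

1230.77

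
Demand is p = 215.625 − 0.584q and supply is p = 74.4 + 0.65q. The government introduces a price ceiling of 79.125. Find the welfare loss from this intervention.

Competitive equilibrium: 215.625 − 0.584q = 74.4 + 0.65q → q* = 114.4449, p* = 148.7892.
At the ceiling p = 79.125, quantity supplied = (79.125 − 74.4)/0.65 = 7.2692.
Willingness to pay at q' = 7.2692: 215.625 − 0.584·7.2692 = 211.3798.
Δq = 114.4449 − 7.2692 = 107.1757; wedge = 211.3798 − 79.125 = 132.2548.
DWL = ½ × 107.1757 × 132.2548 = 7087.25.

7087.25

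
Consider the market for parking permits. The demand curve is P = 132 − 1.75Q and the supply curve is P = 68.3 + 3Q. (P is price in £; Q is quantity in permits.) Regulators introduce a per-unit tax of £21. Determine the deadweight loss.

Competitive equilibrium: 132 − 1.75Q = 68.3 + 3Q → Q* = 13.4105, P* = 108.5316.
With the tax, the buyer price exceeds the seller price by 21: (132 − 1.75Q) − (68.3 + 3Q) = 21 → Q' = 8.9895.
ΔQ = 13.4105 − 8.9895 = 4.421; the wedge equals the tax, 21.
DWL = ½ × 4.421 × 21 = £46.42.

£46.42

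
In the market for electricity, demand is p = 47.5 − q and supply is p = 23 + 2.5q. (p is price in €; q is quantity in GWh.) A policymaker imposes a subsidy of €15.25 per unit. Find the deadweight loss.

€33.22

Competitive equilibrium: 47.5 − q = 23 + 2.5q → q* = 7, p* = 40.5.
The subsidy lowers effective supply by 15.25: p = 7.75 + 2.5q.
New quantity: 47.5 − q = 7.75 + 2.5q → q' = 11.3571.
Overproduction Δq = 11.3571 − 7 = 4.3571; wedge = subsidy = 15.25.
The triangle = ½ × 4.3571 × 15.25 = €33.22.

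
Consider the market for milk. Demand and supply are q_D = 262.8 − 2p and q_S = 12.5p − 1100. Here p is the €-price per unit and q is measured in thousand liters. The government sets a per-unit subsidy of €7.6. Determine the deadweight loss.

€49.79 thousand

In inverse form: demand p = 131.4 − 0.5q, supply p = 88 + 0.08q.
Competitive equilibrium: 131.4 − 0.5q = 88 + 0.08q → q* = 74.8276, p* = 93.9862.
The subsidy lowers effective supply by 7.6: p = 80.4 + 0.08q.
New quantity: 131.4 − 0.5q = 80.4 + 0.08q → q' = 87.931.
Overproduction Δq = 87.931 − 74.8276 = 13.1034; wedge = subsidy = 7.6.
Welfare loss = ½ × 13.1034 × 7.6 = €49.79 thousand.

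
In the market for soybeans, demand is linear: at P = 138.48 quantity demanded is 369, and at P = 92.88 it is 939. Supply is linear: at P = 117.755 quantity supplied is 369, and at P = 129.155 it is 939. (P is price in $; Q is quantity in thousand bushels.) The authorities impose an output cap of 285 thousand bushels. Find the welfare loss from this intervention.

Demand slope = (92.88 − 138.48)/(939 − 369) = −0.08, so P = 168 − 0.08Q.
Supply slope = (129.155 − 117.755)/(939 − 369) = 0.02, so P = 110.375 + 0.02Q.
Competitive equilibrium: 168 − 0.08Q = 110.375 + 0.02Q → Q* = 576.25, P* = 121.9.
At Q = 285: demand price = 168 − 0.08·285 = 145.2; supply price = 110.375 + 0.02·285 = 116.075.
ΔQ = 576.25 − 285 = 291.25; wedge = 145.2 − 116.075 = 29.125.
DWL = ½ × 291.25 × 29.125 = $4241.33 thousand.

$4241.33 thousand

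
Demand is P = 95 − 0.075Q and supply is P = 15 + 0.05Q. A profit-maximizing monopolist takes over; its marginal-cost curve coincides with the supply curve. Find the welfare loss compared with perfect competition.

3600

Competitive equilibrium: 95 − 0.075Q = 15 + 0.05Q → Q* = 640, P* = 47.
Marginal revenue: MR = 95 − 0.15Q. Set MR = MC: 95 − 0.15Q = 15 + 0.05Q → Q_m = 400.
Price P_m = 95 − 0.075·400 = 65; MC(Q_m) = 15 + 0.05·400 = 35.
Competitive Q* = 640, so ΔQ = 240; wedge = 65 − 35 = 30.
The triangle = ½ × 240 × 30 = 3600.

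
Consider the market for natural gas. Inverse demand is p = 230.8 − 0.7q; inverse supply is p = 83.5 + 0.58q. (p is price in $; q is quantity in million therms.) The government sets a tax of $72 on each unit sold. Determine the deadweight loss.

$2025 million

Competitive equilibrium: 230.8 − 0.7q = 83.5 + 0.58q → q* = 115.0781, p* = 150.2453.
With the tax, the buyer price exceeds the seller price by 72: (230.8 − 0.7q) − (83.5 + 0.58q) = 72 → q' = 58.8281.
Δq = 115.0781 − 58.8281 = 56.25; the wedge equals the tax, 72.
Deadweight loss = ½ × 56.25 × 72 = $2025 million.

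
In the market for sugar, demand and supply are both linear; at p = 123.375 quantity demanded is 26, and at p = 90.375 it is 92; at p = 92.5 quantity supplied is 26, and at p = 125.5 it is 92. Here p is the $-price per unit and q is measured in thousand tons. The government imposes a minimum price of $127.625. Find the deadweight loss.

$775.20 thousand

Demand slope = (90.375 − 123.375)/(92 − 26) = −0.5, so p = 136.375 − 0.5q.
Supply slope = (125.5 − 92.5)/(92 − 26) = 0.5, so p = 79.5 + 0.5q.
Competitive equilibrium: 136.375 − 0.5q = 79.5 + 0.5q → q* = 56.875, p* = 107.9375.
At the floor p = 127.625, quantity demanded = (136.375 − 127.625)/0.5 = 17.5.
Sellers' marginal cost at q' = 17.5: 79.5 + 0.5·17.5 = 88.25.
Δq = 56.875 − 17.5 = 39.375; wedge = 127.625 − 88.25 = 39.375.
DWL = ½ × 39.375 × 39.375 = $775.20 thousand.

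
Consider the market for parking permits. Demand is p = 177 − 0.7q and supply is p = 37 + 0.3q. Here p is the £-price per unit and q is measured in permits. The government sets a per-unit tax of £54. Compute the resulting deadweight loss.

£1458

Competitive equilibrium: 177 − 0.7q = 37 + 0.3q → q* = 140, p* = 79.
With the tax, the buyer price exceeds the seller price by 54: (177 − 0.7q) − (37 + 0.3q) = 54 → q' = 86.
Δq = 140 − 86 = 54; the wedge equals the tax, 54.
Welfare loss = ½ × 54 × 54 = £1458.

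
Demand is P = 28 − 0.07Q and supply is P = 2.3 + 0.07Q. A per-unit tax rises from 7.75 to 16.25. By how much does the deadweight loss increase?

Competitive equilibrium: 28 − 0.07Q = 2.3 + 0.07Q → Q* = 183.5714, P* = 15.15.
For a per-unit tax t: ΔQ = t/0.14, so DWL = ½·t·(t/0.14) = t²/0.28.
At t = 7.75: DWL = 214.509. At t = 16.25: DWL = 943.08.
Increase = 943.08 − 214.509 = 728.57.

728.57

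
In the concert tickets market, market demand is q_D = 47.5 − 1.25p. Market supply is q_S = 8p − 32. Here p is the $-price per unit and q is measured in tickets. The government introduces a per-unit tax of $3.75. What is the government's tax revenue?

In inverse form: demand p = 38 − 0.8q, supply p = 4 + 0.125q.
Competitive equilibrium: 38 − 0.8q = 4 + 0.125q → q* = 36.7568, p* = 8.5946.
With the tax, the buyer price exceeds the seller price by 3.75: (38 − 0.8q) − (4 + 0.125q) = 3.75 → q' = 32.7027.
Tax revenue = 3.75 × 32.7027 = $122.64.

$122.64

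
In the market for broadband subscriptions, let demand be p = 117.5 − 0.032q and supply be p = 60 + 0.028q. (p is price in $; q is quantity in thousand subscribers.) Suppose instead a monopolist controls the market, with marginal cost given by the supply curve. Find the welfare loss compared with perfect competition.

Competitive equilibrium: 117.5 − 0.032q = 60 + 0.028q → q* = 958.3333, p* = 86.8333.
Marginal revenue: MR = 117.5 − 0.064q. Set MR = MC: 117.5 − 0.064q = 60 + 0.028q → q_m = 625.
Price p_m = 117.5 − 0.032·625 = 97.5; MC(q_m) = 60 + 0.028·625 = 77.5.
Competitive q* = 958.3333, so Δq = 333.3333; wedge = 97.5 − 77.5 = 20.
The triangle = ½ × 333.3333 × 20 = $3333.33 thousand.

$3333.33 thousand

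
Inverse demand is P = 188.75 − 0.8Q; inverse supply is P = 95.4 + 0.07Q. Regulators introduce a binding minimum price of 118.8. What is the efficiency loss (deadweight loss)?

171.60

Competitive equilibrium: 188.75 − 0.8Q = 95.4 + 0.07Q → Q* = 107.2989, P* = 102.9109.
At the floor P = 118.8, quantity demanded = (188.75 − 118.8)/0.8 = 87.4375.
Sellers' marginal cost at Q' = 87.4375: 95.4 + 0.07·87.4375 = 101.5206.
ΔQ = 107.2989 − 87.4375 = 19.8614; wedge = 118.8 − 101.5206 = 17.2794.
Deadweight loss = ½ × 19.8614 × 17.2794 = 171.60.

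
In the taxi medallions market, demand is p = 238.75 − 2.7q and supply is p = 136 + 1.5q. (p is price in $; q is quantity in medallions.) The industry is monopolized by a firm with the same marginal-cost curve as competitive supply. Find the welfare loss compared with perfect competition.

Competitive equilibrium: 238.75 − 2.7q = 136 + 1.5q → q* = 24.4643, p* = 172.6964.
Marginal revenue: MR = 238.75 − 5.4q. Set MR = MC: 238.75 − 5.4q = 136 + 1.5q → q_m = 14.8913.
Price p_m = 238.75 − 2.7·14.8913 = 198.5435; MC(q_m) = 136 + 1.5·14.8913 = 158.337.
Competitive q* = 24.4643, so Δq = 9.573; wedge = 198.5435 − 158.337 = 40.2065.
DWL = ½ × 9.573 × 40.2065 = $192.45.

$192.45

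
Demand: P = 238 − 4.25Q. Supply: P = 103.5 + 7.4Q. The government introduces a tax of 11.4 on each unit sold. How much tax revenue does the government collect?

120.46

Competitive equilibrium: 238 − 4.25Q = 103.5 + 7.4Q → Q* = 11.5451, P* = 188.9335.
With the tax, the buyer price exceeds the seller price by 11.4: (238 − 4.25Q) − (103.5 + 7.4Q) = 11.4 → Q' = 10.5665.
Tax revenue = 11.4 × 10.5665 = 120.46.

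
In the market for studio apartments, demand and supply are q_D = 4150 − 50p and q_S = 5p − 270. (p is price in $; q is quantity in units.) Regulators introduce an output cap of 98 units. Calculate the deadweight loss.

$125.80

In inverse form: demand p = 83 − 0.02q, supply p = 54 + 0.2q.
Competitive equilibrium: 83 − 0.02q = 54 + 0.2q → q* = 131.8182, p* = 80.3636.
At q = 98: demand price = 83 − 0.02·98 = 81.04; supply price = 54 + 0.2·98 = 73.6.
Δq = 131.8182 − 98 = 33.8182; wedge = 81.04 − 73.6 = 7.44.
Deadweight loss = ½ × 33.8182 × 7.44 = $125.80.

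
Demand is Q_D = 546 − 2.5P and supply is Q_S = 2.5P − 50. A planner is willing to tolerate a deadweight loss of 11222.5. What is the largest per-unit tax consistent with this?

In inverse form: demand P = 218.4 − 0.4Q, supply P = 20 + 0.4Q.
Competitive equilibrium: 218.4 − 0.4Q = 20 + 0.4Q → Q* = 248, P* = 119.2.
A tax t gives ΔQ = t/0.8 and wedge t, so DWL = t²/1.6.
t²/1.6 = 11222.5 → t² = 17956 → t = 134.

134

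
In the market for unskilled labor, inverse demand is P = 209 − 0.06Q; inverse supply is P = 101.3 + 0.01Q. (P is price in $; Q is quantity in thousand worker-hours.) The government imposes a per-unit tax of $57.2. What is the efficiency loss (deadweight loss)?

$23370.29 thousand

Competitive equilibrium: 209 − 0.06Q = 101.3 + 0.01Q → Q* = 1538.57143, P* = 116.68571.
With the tax, the buyer price exceeds the seller price by 57.2: (209 − 0.06Q) − (101.3 + 0.01Q) = 57.2 → Q' = 721.42857.
ΔQ = 1538.57143 − 721.42857 = 817.14286; the wedge equals the tax, 57.2.
The triangle = ½ × 817.14286 × 57.2 = $23370.29 thousand.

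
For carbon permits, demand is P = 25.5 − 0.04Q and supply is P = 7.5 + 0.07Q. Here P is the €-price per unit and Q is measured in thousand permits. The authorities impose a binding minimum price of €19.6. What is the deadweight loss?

Competitive equilibrium: 25.5 − 0.04Q = 7.5 + 0.07Q → Q* = 163.6364, P* = 18.9545.
At the floor P = 19.6, quantity demanded = (25.5 − 19.6)/0.04 = 147.5.
Sellers' marginal cost at Q' = 147.5: 7.5 + 0.07·147.5 = 17.825.
ΔQ = 163.6364 − 147.5 = 16.1364; wedge = 19.6 − 17.825 = 1.775.
Welfare loss = ½ × 16.1364 × 1.775 = €14.32 thousand.

€14.32 thousand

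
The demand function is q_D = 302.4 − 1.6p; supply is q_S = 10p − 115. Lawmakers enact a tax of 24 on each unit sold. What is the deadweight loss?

397.24

In inverse form: demand p = 189 − 0.625q, supply p = 11.5 + 0.1q.
Competitive equilibrium: 189 − 0.625q = 11.5 + 0.1q → q* = 244.8276, p* = 35.9828.
With the tax, the buyer price exceeds the seller price by 24: (189 − 0.625q) − (11.5 + 0.1q) = 24 → q' = 211.7241.
Δq = 244.8276 − 211.7241 = 33.1035; the wedge equals the tax, 24.
DWL = ½ × 33.1035 × 24 = 397.24.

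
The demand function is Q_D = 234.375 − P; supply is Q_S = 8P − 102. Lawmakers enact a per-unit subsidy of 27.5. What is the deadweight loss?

336.11

In inverse form: demand P = 234.375 − Q, supply P = 12.75 + 0.125Q.
Competitive equilibrium: 234.375 − Q = 12.75 + 0.125Q → Q* = 197, P* = 37.375.
The subsidy lowers effective supply by 27.5: P = 0.125Q − 14.75.
New quantity: 234.375 − Q = 0.125Q − 14.75 → Q' = 221.4444.
Overproduction ΔQ = 221.4444 − 197 = 24.4444; wedge = subsidy = 27.5.
Deadweight loss = ½ × 24.4444 × 27.5 = 336.11.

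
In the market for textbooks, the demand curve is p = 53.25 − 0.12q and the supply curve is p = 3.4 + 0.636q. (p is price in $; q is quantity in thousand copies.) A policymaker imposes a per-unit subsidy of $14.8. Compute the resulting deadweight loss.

Competitive equilibrium: 53.25 − 0.12q = 3.4 + 0.636q → q* = 65.9392, p* = 45.3373.
The subsidy lowers effective supply by 14.8: p = 0.636q − 11.4.
New quantity: 53.25 − 0.12q = 0.636q − 11.4 → q' = 85.5159.
Overproduction Δq = 85.5159 − 65.9392 = 19.5767; wedge = subsidy = 14.8.
Welfare loss = ½ × 19.5767 × 14.8 = $144.87 thousand.

$144.87 thousand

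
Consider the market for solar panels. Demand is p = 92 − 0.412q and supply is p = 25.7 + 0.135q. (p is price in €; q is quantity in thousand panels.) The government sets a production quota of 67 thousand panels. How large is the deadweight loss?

Competitive equilibrium: 92 − 0.412q = 25.7 + 0.135q → q* = 121.2066, p* = 42.0629.
At q = 67: demand price = 92 − 0.412·67 = 64.396; supply price = 25.7 + 0.135·67 = 34.745.
Δq = 121.2066 − 67 = 54.2066; wedge = 64.396 − 34.745 = 29.651.
The triangle = ½ × 54.2066 × 29.651 = €803.64 thousand.

€803.64 thousand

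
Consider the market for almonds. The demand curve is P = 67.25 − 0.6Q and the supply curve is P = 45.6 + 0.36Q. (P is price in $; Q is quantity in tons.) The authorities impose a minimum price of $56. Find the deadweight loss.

Competitive equilibrium: 67.25 − 0.6Q = 45.6 + 0.36Q → Q* = 22.5521, P* = 53.7188.
At the floor P = 56, quantity demanded = (67.25 − 56)/0.6 = 18.75.
Sellers' marginal cost at Q' = 18.75: 45.6 + 0.36·18.75 = 52.35.
ΔQ = 22.5521 − 18.75 = 3.8021; wedge = 56 − 52.35 = 3.65.
DWL = ½ × 3.8021 × 3.65 = $6.94.

$6.94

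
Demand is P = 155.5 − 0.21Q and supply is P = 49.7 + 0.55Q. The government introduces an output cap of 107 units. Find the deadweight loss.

Competitive equilibrium: 155.5 − 0.21Q = 49.7 + 0.55Q → Q* = 139.2105, P* = 126.2658.
At Q = 107: demand price = 155.5 − 0.21·107 = 133.03; supply price = 49.7 + 0.55·107 = 108.55.
ΔQ = 139.2105 − 107 = 32.2105; wedge = 133.03 − 108.55 = 24.48.
Deadweight loss = ½ × 32.2105 × 24.48 = 394.26.

394.26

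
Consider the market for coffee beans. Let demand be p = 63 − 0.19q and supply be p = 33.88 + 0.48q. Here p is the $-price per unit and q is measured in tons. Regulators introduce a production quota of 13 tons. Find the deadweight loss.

Competitive equilibrium: 63 − 0.19q = 33.88 + 0.48q → q* = 43.4627, p* = 54.7421.
At q = 13: demand price = 63 − 0.19·13 = 60.53; supply price = 33.88 + 0.48·13 = 40.12.
Δq = 43.4627 − 13 = 30.4627; wedge = 60.53 − 40.12 = 20.41.
DWL = ½ × 30.4627 × 20.41 = $310.87.

$310.87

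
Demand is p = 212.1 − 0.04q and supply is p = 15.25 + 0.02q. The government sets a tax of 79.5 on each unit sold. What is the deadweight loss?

52668.75

Competitive equilibrium: 212.1 − 0.04q = 15.25 + 0.02q → q* = 3280.8333, p* = 80.8667.
With the tax, the buyer price exceeds the seller price by 79.5: (212.1 − 0.04q) − (15.25 + 0.02q) = 79.5 → q' = 1955.8333.
Δq = 3280.8333 − 1955.8333 = 1325; the wedge equals the tax, 79.5.
Deadweight loss = ½ × 1325 × 79.5 = 52668.75.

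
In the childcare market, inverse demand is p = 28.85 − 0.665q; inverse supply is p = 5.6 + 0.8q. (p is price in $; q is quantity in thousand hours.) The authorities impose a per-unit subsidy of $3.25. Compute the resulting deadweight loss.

$3.60 thousand

Competitive equilibrium: 28.85 − 0.665q = 5.6 + 0.8q → q* = 15.8703, p* = 18.2962.
The subsidy lowers effective supply by 3.25: p = 2.35 + 0.8q.
New quantity: 28.85 − 0.665q = 2.35 + 0.8q → q' = 18.0887.
Overproduction Δq = 18.0887 − 15.8703 = 2.2184; wedge = subsidy = 3.25.
DWL = ½ × 2.2184 × 3.25 = $3.60 thousand.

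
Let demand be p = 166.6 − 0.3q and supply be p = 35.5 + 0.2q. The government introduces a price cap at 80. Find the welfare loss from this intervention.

394.02

Competitive equilibrium: 166.6 − 0.3q = 35.5 + 0.2q → q* = 262.2, p* = 87.94.
At the ceiling p = 80, quantity supplied = (80 − 35.5)/0.2 = 222.5.
Willingness to pay at q' = 222.5: 166.6 − 0.3·222.5 = 99.85.
Δq = 262.2 − 222.5 = 39.7; wedge = 99.85 − 80 = 19.85.
DWL = ½ × 39.7 × 19.85 = 394.02.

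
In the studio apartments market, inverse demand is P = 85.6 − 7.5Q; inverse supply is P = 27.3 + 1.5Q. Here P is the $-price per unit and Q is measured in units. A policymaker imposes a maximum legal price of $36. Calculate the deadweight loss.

Competitive equilibrium: 85.6 − 7.5Q = 27.3 + 1.5Q → Q* = 6.4778, P* = 37.0167.
At the ceiling P = 36, quantity supplied = (36 − 27.3)/1.5 = 5.8.
Willingness to pay at Q' = 5.8: 85.6 − 7.5·5.8 = 42.1.
ΔQ = 6.4778 − 5.8 = 0.6778; wedge = 42.1 − 36 = 6.1.
DWL = ½ × 0.6778 × 6.1 = $2.07.

$2.07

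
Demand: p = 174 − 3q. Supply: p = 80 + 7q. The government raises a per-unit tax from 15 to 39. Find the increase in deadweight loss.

64.80

Competitive equilibrium: 174 − 3q = 80 + 7q → q* = 9.4, p* = 145.8.
For a per-unit tax t: Δq = t/10, so DWL = ½·t·(t/10) = t²/20.
At t = 15: DWL = 11.25. At t = 39: DWL = 76.05.
Increase = 76.05 − 11.25 = 64.80.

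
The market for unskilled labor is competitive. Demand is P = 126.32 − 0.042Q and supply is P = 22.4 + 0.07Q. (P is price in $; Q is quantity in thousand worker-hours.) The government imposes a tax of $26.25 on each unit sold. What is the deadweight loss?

Competitive equilibrium: 126.32 − 0.042Q = 22.4 + 0.07Q → Q* = 927.8571, P* = 87.35.
With the tax, the buyer price exceeds the seller price by 26.25: (126.32 − 0.042Q) − (22.4 + 0.07Q) = 26.25 → Q' = 693.4821.
ΔQ = 927.8571 − 693.4821 = 234.375; the wedge equals the tax, 26.25.
Deadweight loss = ½ × 234.375 × 26.25 = $3076.17 thousand.

$3076.17 thousand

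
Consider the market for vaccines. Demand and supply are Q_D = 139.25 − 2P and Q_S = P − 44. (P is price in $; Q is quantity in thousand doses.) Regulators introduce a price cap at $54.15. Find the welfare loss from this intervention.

In inverse form: demand P = 69.625 − 0.5Q, supply P = 44 + Q.
Competitive equilibrium: 69.625 − 0.5Q = 44 + Q → Q* = 17.0833, P* = 61.0833.
At the ceiling P = 54.15, quantity supplied = (54.15 − 44)/1 = 10.15.
Willingness to pay at Q' = 10.15: 69.625 − 0.5·10.15 = 64.55.
ΔQ = 17.0833 − 10.15 = 6.9333; wedge = 64.55 − 54.15 = 10.4.
DWL = ½ × 6.9333 × 10.4 = $36.05 thousand.

$36.05 thousand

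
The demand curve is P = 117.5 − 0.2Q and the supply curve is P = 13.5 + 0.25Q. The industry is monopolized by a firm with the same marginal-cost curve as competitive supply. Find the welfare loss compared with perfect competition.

Competitive equilibrium: 117.5 − 0.2Q = 13.5 + 0.25Q → Q* = 231.1111, P* = 71.2778.
Marginal revenue: MR = 117.5 − 0.4Q. Set MR = MC: 117.5 − 0.4Q = 13.5 + 0.25Q → Q_m = 160.
Price P_m = 117.5 − 0.2·160 = 85.5; MC(Q_m) = 13.5 + 0.25·160 = 53.5.
Competitive Q* = 231.1111, so ΔQ = 71.1111; wedge = 85.5 − 53.5 = 32.
DWL = ½ × 71.1111 × 32 = 1137.78.

1137.78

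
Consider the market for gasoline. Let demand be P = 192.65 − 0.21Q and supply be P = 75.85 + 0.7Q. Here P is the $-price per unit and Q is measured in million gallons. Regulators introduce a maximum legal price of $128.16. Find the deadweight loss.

Competitive equilibrium: 192.65 − 0.21Q = 75.85 + 0.7Q → Q* = 128.3516, P* = 165.6962.
At the ceiling P = 128.16, quantity supplied = (128.16 − 75.85)/0.7 = 74.7286.
Willingness to pay at Q' = 74.7286: 192.65 − 0.21·74.7286 = 176.957.
ΔQ = 128.3516 − 74.7286 = 53.623; wedge = 176.957 − 128.16 = 48.797.
DWL = ½ × 53.623 × 48.797 = $1308.32 million.

$1308.32 million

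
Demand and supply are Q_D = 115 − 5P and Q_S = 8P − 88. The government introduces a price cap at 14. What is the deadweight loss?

27.14

In inverse form: demand P = 23 − 0.2Q, supply P = 11 + 0.125Q.
Competitive equilibrium: 23 − 0.2Q = 11 + 0.125Q → Q* = 36.9231, P* = 15.6154.
At the ceiling P = 14, quantity supplied = (14 − 11)/0.125 = 24.
Willingness to pay at Q' = 24: 23 − 0.2·24 = 18.2.
ΔQ = 36.9231 − 24 = 12.9231; wedge = 18.2 − 14 = 4.2.
DWL = ½ × 12.9231 × 4.2 = 27.14.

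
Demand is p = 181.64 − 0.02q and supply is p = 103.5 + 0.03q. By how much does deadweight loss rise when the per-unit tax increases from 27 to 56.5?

24632.50

Competitive equilibrium: 181.64 − 0.02q = 103.5 + 0.03q → q* = 1562.8, p* = 150.384.
For a per-unit tax t: Δq = t/0.05, so DWL = ½·t·(t/0.05) = t²/0.1.
At t = 27: DWL = 7290. At t = 56.5: DWL = 31922.5.
Increase = 31922.5 − 7290 = 24632.50.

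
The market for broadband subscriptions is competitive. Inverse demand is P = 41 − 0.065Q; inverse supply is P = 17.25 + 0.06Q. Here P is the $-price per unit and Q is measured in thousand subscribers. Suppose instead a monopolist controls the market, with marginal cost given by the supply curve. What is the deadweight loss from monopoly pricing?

Competitive equilibrium: 41 − 0.065Q = 17.25 + 0.06Q → Q* = 190, P* = 28.65.
Marginal revenue: MR = 41 − 0.13Q. Set MR = MC: 41 − 0.13Q = 17.25 + 0.06Q → Q_m = 125.
Price P_m = 41 − 0.065·125 = 32.875; MC(Q_m) = 17.25 + 0.06·125 = 24.75.
Competitive Q* = 190, so ΔQ = 65; wedge = 32.875 − 24.75 = 8.125.
Deadweight loss = ½ × 65 × 8.125 = $264.06 thousand.

$264.06 thousand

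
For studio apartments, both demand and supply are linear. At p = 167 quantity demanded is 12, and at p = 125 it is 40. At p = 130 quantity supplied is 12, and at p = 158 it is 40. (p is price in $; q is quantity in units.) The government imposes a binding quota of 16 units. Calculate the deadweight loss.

Demand slope = (125 − 167)/(40 − 12) = −1.5, so p = 185 − 1.5q.
Supply slope = (158 − 130)/(40 − 12) = 1, so p = 118 + q.
Competitive equilibrium: 185 − 1.5q = 118 + q → q* = 26.8, p* = 144.8.
At q = 16: demand price = 185 − 1.5·16 = 161; supply price = 118 + 1·16 = 134.
Δq = 26.8 − 16 = 10.8; wedge = 161 − 134 = 27.
The triangle = ½ × 10.8 × 27 = $145.80.

$145.80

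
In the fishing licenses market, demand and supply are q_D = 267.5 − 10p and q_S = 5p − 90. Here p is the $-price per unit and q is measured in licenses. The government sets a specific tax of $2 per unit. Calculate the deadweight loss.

$6.67

In inverse form: demand p = 26.75 − 0.1q, supply p = 18 + 0.2q.
Competitive equilibrium: 26.75 − 0.1q = 18 + 0.2q → q* = 29.1667, p* = 23.8333.
With the tax, the buyer price exceeds the seller price by 2: (26.75 − 0.1q) − (18 + 0.2q) = 2 → q' = 22.5.
Δq = 29.1667 − 22.5 = 6.6667; the wedge equals the tax, 2.
The triangle = ½ × 6.6667 × 2 = $6.67.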